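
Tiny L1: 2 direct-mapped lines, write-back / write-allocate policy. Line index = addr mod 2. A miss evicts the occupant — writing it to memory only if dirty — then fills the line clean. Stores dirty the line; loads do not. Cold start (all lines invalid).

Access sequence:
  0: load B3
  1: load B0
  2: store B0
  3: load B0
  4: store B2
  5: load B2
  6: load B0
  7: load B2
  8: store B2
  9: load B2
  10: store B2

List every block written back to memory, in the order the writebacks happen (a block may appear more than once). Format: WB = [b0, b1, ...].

0: R B3 -> L1 miss  d=-]
1: R B0 -> L0 miss  d=-]
2: W B0 -> L0 hit  d=D]
3: R B0 -> L0 hit  d=D]
4: W B2 -> L0 miss wb->B0  d=D]
5: R B2 -> L0 hit  d=D]
6: R B0 -> L0 miss wb->B2  d=-]
7: R B2 -> L0 miss  d=-]
8: W B2 -> L0 hit  d=D]
9: R B2 -> L0 hit  d=D]
10: W B2 -> L0 hit  d=D]

WB = [0, 2]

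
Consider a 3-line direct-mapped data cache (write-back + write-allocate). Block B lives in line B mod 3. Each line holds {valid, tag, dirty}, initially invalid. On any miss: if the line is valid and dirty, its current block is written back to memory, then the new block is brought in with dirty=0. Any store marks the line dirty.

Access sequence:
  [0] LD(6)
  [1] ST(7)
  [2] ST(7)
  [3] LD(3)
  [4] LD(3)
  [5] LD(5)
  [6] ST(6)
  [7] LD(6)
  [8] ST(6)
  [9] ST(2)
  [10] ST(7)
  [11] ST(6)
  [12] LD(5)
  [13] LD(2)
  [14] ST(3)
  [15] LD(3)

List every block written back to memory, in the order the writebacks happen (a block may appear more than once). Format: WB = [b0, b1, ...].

0: R B6 -> L0 miss  d=-]
1: W B7 -> L1 miss  d=D]
2: W B7 -> L1 hit  d=D]
3: R B3 -> L0 miss  d=-]
4: R B3 -> L0 hit  d=-]
5: R B5 -> L2 miss  d=-]
6: W B6 -> L0 miss  d=D]
7: R B6 -> L0 hit  d=D]
8: W B6 -> L0 hit  d=D]
9: W B2 -> L2 miss  d=D]
10: W B7 -> L1 hit  d=D]
11: W B6 -> L0 hit  d=D]
12: R B5 -> L2 miss wb->B2  d=-]
13: R B2 -> L2 miss  d=-]
14: W B3 -> L0 miss wb->B6  d=D]
15: R B3 -> L0 hit  d=D]

WB = [2, 6]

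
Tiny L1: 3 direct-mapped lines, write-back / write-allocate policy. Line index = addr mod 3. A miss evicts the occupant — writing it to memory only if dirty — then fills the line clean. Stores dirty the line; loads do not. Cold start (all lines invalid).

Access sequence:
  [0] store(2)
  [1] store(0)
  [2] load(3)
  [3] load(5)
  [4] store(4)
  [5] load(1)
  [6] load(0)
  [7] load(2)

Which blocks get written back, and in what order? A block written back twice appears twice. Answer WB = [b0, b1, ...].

0: W B2 -> L2 miss  d=D]
1: W B0 -> L0 miss  d=D]
2: R B3 -> L0 miss wb->B0  d=-]
3: R B5 -> L2 miss wb->B2  d=-]
4: W B4 -> L1 miss  d=D]
5: R B1 -> L1 miss wb->B4  d=-]
6: R B0 -> L0 miss  d=-]
7: R B2 -> L2 miss  d=-]

WB = [0, 2, 4]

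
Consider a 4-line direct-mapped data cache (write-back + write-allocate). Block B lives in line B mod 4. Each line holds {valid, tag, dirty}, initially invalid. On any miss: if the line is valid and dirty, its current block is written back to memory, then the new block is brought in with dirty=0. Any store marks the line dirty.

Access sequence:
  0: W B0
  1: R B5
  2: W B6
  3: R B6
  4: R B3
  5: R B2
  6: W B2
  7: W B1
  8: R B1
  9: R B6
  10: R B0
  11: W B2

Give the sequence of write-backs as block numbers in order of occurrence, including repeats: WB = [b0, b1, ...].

  0 | W B0 → L0 miss [D]
  1 | R B5 → L1 miss [-]
  2 | W B6 → L2 miss [D]
  3 | R B6 → L2 hit [D]
  4 | R B3 → L3 miss [-]
  5 | R B2 → L2 miss wb→B6 [-]
  6 | W B2 → L2 hit [D]
  7 | W B1 → L1 miss [D]
  8 | R B1 → L1 hit [D]
  9 | R B6 → L2 miss wb→B2 [-]
  10 | R B0 → L0 hit [D]
  11 | W B2 → L2 miss [D]

WB = [6, 2]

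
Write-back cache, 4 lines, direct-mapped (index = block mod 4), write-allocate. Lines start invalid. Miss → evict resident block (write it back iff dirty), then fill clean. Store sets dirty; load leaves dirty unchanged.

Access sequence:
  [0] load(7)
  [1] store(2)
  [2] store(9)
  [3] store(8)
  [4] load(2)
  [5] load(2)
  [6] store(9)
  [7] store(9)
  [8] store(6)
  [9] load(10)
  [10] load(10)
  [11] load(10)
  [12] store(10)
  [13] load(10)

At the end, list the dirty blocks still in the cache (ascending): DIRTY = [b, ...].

0: R B7 → L3 miss [-]
1: W B2 → L2 miss [D]
2: W B9 → L1 miss [D]
3: W B8 → L0 miss [D]
4: R B2 → L2 hit [D]
5: R B2 → L2 hit [D]
6: W B9 → L1 hit [D]
7: W B9 → L1 hit [D]
8: W B6 → L2 miss wb→B2 [D]
9: R B10 → L2 miss wb→B6 [-]
10: R B10 → L2 hit [-]
11: R B10 → L2 hit [-]
12: W B10 → L2 hit [D]
13: R B10 → L2 hit [D]

DIRTY = [8, 9, 10]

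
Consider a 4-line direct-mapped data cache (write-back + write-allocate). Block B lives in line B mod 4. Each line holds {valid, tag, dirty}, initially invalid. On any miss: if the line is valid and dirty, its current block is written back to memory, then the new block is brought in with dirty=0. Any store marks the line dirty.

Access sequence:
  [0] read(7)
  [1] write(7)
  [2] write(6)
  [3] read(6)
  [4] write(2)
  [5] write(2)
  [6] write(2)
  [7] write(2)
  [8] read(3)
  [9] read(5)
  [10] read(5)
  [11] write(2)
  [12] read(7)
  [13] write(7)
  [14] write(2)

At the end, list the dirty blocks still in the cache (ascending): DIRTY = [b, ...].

DIRTY = [2, 7]

  0 | R B7 → L3 miss [-]
  1 | W B7 → L3 hit [D]
  2 | W B6 → L2 miss [D]
  3 | R B6 → L2 hit [D]
  4 | W B2 → L2 miss wb→B6 [D]
  5 | W B2 → L2 hit [D]
  6 | W B2 → L2 hit [D]
  7 | W B2 → L2 hit [D]
  8 | R B3 → L3 miss wb→B7 [-]
  9 | R B5 → L1 miss [-]
  10 | R B5 → L1 hit [-]
  11 | W B2 → L2 hit [D]
  12 | R B7 → L3 miss [-]
  13 | W B7 → L3 hit [D]
  14 | W B2 → L2 hit [D]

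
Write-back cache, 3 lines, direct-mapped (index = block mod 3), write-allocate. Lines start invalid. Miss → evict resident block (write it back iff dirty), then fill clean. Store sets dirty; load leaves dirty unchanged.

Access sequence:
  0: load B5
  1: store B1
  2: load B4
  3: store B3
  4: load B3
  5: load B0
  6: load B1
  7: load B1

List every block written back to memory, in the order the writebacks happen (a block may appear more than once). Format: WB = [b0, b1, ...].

WB = [1, 3]

0: R B5 -> L2 miss  d=-]
1: W B1 -> L1 miss  d=D]
2: R B4 -> L1 miss wb->B1  d=-]
3: W B3 -> L0 miss  d=D]
4: R B3 -> L0 hit  d=D]
5: R B0 -> L0 miss wb->B3  d=-]
6: R B1 -> L1 miss  d=-]
7: R B1 -> L1 hit  d=-]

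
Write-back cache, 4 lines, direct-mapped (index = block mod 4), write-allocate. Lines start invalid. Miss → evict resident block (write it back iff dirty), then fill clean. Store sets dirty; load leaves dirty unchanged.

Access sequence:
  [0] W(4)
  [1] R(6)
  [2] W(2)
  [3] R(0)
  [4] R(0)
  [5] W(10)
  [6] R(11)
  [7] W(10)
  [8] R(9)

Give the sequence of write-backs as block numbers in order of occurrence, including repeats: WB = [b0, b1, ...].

WB = [4, 2]

  0 | W B4 → L0 miss [D]
  1 | R B6 → L2 miss [-]
  2 | W B2 → L2 miss [D]
  3 | R B0 → L0 miss wb→B4 [-]
  4 | R B0 → L0 hit [-]
  5 | W B10 → L2 miss wb→B2 [D]
  6 | R B11 → L3 miss [-]
  7 | W B10 → L2 hit [D]
  8 | R B9 → L1 miss [-]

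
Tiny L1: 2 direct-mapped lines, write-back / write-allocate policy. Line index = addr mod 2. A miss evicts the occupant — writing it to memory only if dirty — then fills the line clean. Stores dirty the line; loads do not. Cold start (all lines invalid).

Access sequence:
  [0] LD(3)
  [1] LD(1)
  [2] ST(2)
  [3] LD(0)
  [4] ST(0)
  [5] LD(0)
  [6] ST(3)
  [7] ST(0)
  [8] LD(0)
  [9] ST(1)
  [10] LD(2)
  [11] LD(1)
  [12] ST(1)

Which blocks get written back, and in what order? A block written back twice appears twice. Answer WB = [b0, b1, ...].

WB = [2, 3, 0]

0: R B3 -> L1 miss  d=-]
1: R B1 -> L1 miss  d=-]
2: W B2 -> L0 miss  d=D]
3: R B0 -> L0 miss wb->B2  d=-]
4: W B0 -> L0 hit  d=D]
5: R B0 -> L0 hit  d=D]
6: W B3 -> L1 miss  d=D]
7: W B0 -> L0 hit  d=D]
8: R B0 -> L0 hit  d=D]
9: W B1 -> L1 miss wb->B3  d=D]
10: R B2 -> L0 miss wb->B0  d=-]
11: R B1 -> L1 hit  d=D]
12: W B1 -> L1 hit  d=D]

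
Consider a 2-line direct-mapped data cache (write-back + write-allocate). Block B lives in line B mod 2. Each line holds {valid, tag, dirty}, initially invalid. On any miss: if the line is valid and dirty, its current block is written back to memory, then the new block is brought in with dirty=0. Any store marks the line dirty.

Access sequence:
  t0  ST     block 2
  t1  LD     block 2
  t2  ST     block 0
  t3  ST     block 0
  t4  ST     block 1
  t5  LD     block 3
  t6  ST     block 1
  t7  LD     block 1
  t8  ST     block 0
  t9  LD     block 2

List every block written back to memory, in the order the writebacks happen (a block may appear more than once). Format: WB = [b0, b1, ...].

0: W B2 → L0 miss [D]
1: R B2 → L0 hit [D]
2: W B0 → L0 miss wb→B2 [D]
3: W B0 → L0 hit [D]
4: W B1 → L1 miss [D]
5: R B3 → L1 miss wb→B1 [-]
6: W B1 → L1 miss [D]
7: R B1 → L1 hit [D]
8: W B0 → L0 hit [D]
9: R B2 → L0 miss wb→B0 [-]

WB = [2, 1, 0]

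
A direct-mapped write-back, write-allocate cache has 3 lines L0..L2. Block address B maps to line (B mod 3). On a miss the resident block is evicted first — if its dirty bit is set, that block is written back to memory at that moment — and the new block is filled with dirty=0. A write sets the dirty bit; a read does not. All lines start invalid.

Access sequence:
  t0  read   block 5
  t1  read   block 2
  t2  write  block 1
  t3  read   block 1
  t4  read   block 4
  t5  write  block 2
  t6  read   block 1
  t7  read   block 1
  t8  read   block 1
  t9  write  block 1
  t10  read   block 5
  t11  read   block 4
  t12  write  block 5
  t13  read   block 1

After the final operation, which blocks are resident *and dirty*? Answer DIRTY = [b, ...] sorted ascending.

0: R B5 -> L2 miss  d=-]
1: R B2 -> L2 miss  d=-]
2: W B1 -> L1 miss  d=D]
3: R B1 -> L1 hit  d=D]
4: R B4 -> L1 miss wb->B1  d=-]
5: W B2 -> L2 hit  d=D]
6: R B1 -> L1 miss  d=-]
7: R B1 -> L1 hit  d=-]
8: R B1 -> L1 hit  d=-]
9: W B1 -> L1 hit  d=D]
10: R B5 -> L2 miss wb->B2  d=-]
11: R B4 -> L1 miss wb->B1  d=-]
12: W B5 -> L2 hit  d=D]
13: R B1 -> L1 miss  d=-]

DIRTY = [5]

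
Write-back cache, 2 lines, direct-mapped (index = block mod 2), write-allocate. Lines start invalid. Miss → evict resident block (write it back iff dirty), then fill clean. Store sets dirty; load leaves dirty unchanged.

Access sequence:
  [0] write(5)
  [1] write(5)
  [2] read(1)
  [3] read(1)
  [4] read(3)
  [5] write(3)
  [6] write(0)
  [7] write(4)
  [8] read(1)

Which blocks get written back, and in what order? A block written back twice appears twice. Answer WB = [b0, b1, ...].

WB = [5, 0, 3]

0: W B5 → L1 miss [D]
1: W B5 → L1 hit [D]
2: R B1 → L1 miss wb→B5 [-]
3: R B1 → L1 hit [-]
4: R B3 → L1 miss [-]
5: W B3 → L1 hit [D]
6: W B0 → L0 miss [D]
7: W B4 → L0 miss wb→B0 [D]
8: R B1 → L1 miss wb→B3 [-]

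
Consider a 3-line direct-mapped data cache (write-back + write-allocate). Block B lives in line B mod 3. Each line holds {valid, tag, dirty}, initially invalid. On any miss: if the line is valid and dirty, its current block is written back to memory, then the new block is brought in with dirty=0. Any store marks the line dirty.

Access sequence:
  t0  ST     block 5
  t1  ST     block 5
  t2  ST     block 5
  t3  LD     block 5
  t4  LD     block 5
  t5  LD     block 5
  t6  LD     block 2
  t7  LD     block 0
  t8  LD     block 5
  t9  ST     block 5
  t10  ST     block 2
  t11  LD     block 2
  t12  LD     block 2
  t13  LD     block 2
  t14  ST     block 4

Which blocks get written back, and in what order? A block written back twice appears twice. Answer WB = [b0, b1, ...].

WB = [5, 5]

  0 | W B5 → L2 miss [D]
  1 | W B5 → L2 hit [D]
  2 | W B5 → L2 hit [D]
  3 | R B5 → L2 hit [D]
  4 | R B5 → L2 hit [D]
  5 | R B5 → L2 hit [D]
  6 | R B2 → L2 miss wb→B5 [-]
  7 | R B0 → L0 miss [-]
  8 | R B5 → L2 miss [-]
  9 | W B5 → L2 hit [D]
  10 | W B2 → L2 miss wb→B5 [D]
  11 | R B2 → L2 hit [D]
  12 | R B2 → L2 hit [D]
  13 | R B2 → L2 hit [D]
  14 | W B4 → L1 miss [D]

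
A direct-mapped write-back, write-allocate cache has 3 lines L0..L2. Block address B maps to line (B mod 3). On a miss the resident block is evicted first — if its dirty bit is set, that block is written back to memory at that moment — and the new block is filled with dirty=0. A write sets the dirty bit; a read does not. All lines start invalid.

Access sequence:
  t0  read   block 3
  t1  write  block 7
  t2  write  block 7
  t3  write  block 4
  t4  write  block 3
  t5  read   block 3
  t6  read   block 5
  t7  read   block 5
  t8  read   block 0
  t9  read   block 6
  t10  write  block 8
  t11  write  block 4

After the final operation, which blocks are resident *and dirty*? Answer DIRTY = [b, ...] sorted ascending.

DIRTY = [4, 8]

  0 | R B3 → L0 miss [-]
  1 | W B7 → L1 miss [D]
  2 | W B7 → L1 hit [D]
  3 | W B4 → L1 miss wb→B7 [D]
  4 | W B3 → L0 hit [D]
  5 | R B3 → L0 hit [D]
  6 | R B5 → L2 miss [-]
  7 | R B5 → L2 hit [-]
  8 | R B0 → L0 miss wb→B3 [-]
  9 | R B6 → L0 miss [-]
  10 | W B8 → L2 miss [D]
  11 | W B4 → L1 hit [D]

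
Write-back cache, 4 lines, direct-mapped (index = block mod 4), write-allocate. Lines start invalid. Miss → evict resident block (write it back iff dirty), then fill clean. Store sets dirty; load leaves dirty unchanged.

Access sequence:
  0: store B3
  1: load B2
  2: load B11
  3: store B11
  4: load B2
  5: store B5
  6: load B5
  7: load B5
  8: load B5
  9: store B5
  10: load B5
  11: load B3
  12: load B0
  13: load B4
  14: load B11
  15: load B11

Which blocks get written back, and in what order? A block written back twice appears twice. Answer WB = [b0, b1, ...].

WB = [3, 11]

0: W B3 → L3 miss [D]
1: R B2 → L2 miss [-]
2: R B11 → L3 miss wb→B3 [-]
3: W B11 → L3 hit [D]
4: R B2 → L2 hit [-]
5: W B5 → L1 miss [D]
6: R B5 → L1 hit [D]
7: R B5 → L1 hit [D]
8: R B5 → L1 hit [D]
9: W B5 → L1 hit [D]
10: R B5 → L1 hit [D]
11: R B3 → L3 miss wb→B11 [-]
12: R B0 → L0 miss [-]
13: R B4 → L0 miss [-]
14: R B11 → L3 miss [-]
15: R B11 → L3 hit [-]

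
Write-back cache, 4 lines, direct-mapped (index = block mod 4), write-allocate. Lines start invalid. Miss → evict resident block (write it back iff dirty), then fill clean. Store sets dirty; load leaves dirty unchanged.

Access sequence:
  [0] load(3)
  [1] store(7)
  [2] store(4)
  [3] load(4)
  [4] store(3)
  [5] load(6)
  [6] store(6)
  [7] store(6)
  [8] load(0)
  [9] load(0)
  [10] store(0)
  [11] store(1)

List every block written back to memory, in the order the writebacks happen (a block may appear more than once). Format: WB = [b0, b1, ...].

WB = [7, 4]

  0 | R B3 → L3 miss [-]
  1 | W B7 → L3 miss [D]
  2 | W B4 → L0 miss [D]
  3 | R B4 → L0 hit [D]
  4 | W B3 → L3 miss wb→B7 [D]
  5 | R B6 → L2 miss [-]
  6 | W B6 → L2 hit [D]
  7 | W B6 → L2 hit [D]
  8 | R B0 → L0 miss wb→B4 [-]
  9 | R B0 → L0 hit [-]
  10 | W B0 → L0 hit [D]
  11 | W B1 → L1 miss [D]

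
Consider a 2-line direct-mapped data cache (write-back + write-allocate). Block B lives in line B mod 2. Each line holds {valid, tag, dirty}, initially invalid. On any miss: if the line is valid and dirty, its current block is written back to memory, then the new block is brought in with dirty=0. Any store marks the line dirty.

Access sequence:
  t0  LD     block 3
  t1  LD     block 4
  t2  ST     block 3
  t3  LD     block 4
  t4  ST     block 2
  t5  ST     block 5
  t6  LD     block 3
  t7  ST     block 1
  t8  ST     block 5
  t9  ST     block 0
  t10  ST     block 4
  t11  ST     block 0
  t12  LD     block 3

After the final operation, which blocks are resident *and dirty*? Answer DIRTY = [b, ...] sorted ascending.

  0 | R B3 → L1 miss [-]
  1 | R B4 → L0 miss [-]
  2 | W B3 → L1 hit [D]
  3 | R B4 → L0 hit [-]
  4 | W B2 → L0 miss [D]
  5 | W B5 → L1 miss wb→B3 [D]
  6 | R B3 → L1 miss wb→B5 [-]
  7 | W B1 → L1 miss [D]
  8 | W B5 → L1 miss wb→B1 [D]
  9 | W B0 → L0 miss wb→B2 [D]
  10 | W B4 → L0 miss wb→B0 [D]
  11 | W B0 → L0 miss wb→B4 [D]
  12 | R B3 → L1 miss wb→B5 [-]

DIRTY = [0]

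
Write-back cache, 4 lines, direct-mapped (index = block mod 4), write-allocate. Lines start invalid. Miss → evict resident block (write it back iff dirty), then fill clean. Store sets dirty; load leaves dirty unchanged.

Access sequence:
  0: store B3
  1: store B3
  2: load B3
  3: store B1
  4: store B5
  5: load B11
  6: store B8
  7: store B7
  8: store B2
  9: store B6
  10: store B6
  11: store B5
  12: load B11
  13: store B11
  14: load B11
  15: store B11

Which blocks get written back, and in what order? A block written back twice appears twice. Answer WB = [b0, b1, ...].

WB = [1, 3, 2, 7]

  0 | W B3 → L3 miss [D]
  1 | W B3 → L3 hit [D]
  2 | R B3 → L3 hit [D]
  3 | W B1 → L1 miss [D]
  4 | W B5 → L1 miss wb→B1 [D]
  5 | R B11 → L3 miss wb→B3 [-]
  6 | W B8 → L0 miss [D]
  7 | W B7 → L3 miss [D]
  8 | W B2 → L2 miss [D]
  9 | W B6 → L2 miss wb→B2 [D]
  10 | W B6 → L2 hit [D]
  11 | W B5 → L1 hit [D]
  12 | R B11 → L3 miss wb→B7 [-]
  13 | W B11 → L3 hit [D]
  14 | R B11 → L3 hit [D]
  15 | W B11 → L3 hit [D]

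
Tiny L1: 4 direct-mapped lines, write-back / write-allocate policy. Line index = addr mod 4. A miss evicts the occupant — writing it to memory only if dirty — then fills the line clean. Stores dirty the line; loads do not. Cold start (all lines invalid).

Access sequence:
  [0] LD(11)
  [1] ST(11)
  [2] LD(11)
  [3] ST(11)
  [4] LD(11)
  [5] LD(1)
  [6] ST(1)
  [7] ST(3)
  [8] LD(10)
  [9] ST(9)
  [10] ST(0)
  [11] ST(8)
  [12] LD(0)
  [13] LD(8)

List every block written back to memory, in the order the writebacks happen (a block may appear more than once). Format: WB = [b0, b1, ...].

  0 | R B11 → L3 miss [-]
  1 | W B11 → L3 hit [D]
  2 | R B11 → L3 hit [D]
  3 | W B11 → L3 hit [D]
  4 | R B11 → L3 hit [D]
  5 | R B1 → L1 miss [-]
  6 | W B1 → L1 hit [D]
  7 | W B3 → L3 miss wb→B11 [D]
  8 | R B10 → L2 miss [-]
  9 | W B9 → L1 miss wb→B1 [D]
  10 | W B0 → L0 miss [D]
  11 | W B8 → L0 miss wb→B0 [D]
  12 | R B0 → L0 miss wb→B8 [-]
  13 | R B8 → L0 miss [-]

WB = [11, 1, 0, 8]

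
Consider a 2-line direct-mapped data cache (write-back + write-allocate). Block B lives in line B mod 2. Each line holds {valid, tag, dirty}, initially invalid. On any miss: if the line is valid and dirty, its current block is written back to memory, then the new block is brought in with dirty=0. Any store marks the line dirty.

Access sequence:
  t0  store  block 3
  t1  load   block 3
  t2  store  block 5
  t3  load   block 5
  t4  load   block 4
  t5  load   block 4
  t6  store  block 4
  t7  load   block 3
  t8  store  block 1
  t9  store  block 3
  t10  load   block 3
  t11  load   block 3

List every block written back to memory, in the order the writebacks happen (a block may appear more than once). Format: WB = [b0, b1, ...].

0: W B3 → L1 miss [D]
1: R B3 → L1 hit [D]
2: W B5 → L1 miss wb→B3 [D]
3: R B5 → L1 hit [D]
4: R B4 → L0 miss [-]
5: R B4 → L0 hit [-]
6: W B4 → L0 hit [D]
7: R B3 → L1 miss wb→B5 [-]
8: W B1 → L1 miss [D]
9: W B3 → L1 miss wb→B1 [D]
10: R B3 → L1 hit [D]
11: R B3 → L1 hit [D]

WB = [3, 5, 1]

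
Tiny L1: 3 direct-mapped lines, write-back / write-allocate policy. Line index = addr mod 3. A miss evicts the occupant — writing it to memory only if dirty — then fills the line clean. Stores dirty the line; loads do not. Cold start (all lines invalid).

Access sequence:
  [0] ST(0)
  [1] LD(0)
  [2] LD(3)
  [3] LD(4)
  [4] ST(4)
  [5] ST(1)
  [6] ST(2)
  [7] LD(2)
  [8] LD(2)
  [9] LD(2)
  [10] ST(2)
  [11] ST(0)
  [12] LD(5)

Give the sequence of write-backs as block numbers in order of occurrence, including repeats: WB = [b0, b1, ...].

  0 | W B0 → L0 miss [D]
  1 | R B0 → L0 hit [D]
  2 | R B3 → L0 miss wb→B0 [-]
  3 | R B4 → L1 miss [-]
  4 | W B4 → L1 hit [D]
  5 | W B1 → L1 miss wb→B4 [D]
  6 | W B2 → L2 miss [D]
  7 | R B2 → L2 hit [D]
  8 | R B2 → L2 hit [D]
  9 | R B2 → L2 hit [D]
  10 | W B2 → L2 hit [D]
  11 | W B0 → L0 miss [D]
  12 | R B5 → L2 miss wb→B2 [-]

WB = [0, 4, 2]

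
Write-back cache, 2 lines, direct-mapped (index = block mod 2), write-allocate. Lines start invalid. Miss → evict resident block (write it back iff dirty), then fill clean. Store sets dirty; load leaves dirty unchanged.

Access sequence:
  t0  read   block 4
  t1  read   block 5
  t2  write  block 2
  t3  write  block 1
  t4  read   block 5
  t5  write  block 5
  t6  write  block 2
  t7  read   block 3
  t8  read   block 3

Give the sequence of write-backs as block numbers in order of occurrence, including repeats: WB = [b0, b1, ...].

0: R B4 -> L0 miss  d=-]
1: R B5 -> L1 miss  d=-]
2: W B2 -> L0 miss  d=D]
3: W B1 -> L1 miss  d=D]
4: R B5 -> L1 miss wb->B1  d=-]
5: W B5 -> L1 hit  d=D]
6: W B2 -> L0 hit  d=D]
7: R B3 -> L1 miss wb->B5  d=-]
8: R B3 -> L1 hit  d=-]

WB = [1, 5]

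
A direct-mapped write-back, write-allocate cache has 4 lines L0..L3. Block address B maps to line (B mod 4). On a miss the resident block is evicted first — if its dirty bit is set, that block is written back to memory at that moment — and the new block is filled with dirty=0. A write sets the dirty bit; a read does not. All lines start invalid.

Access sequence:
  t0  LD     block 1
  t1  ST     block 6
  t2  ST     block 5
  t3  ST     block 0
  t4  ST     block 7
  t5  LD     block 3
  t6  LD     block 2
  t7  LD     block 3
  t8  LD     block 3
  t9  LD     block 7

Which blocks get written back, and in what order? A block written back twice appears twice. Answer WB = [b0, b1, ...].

WB = [7, 6]

  0 | R B1 → L1 miss [-]
  1 | W B6 → L2 miss [D]
  2 | W B5 → L1 miss [D]
  3 | W B0 → L0 miss [D]
  4 | W B7 → L3 miss [D]
  5 | R B3 → L3 miss wb→B7 [-]
  6 | R B2 → L2 miss wb→B6 [-]
  7 | R B3 → L3 hit [-]
  8 | R B3 → L3 hit [-]
  9 | R B7 → L3 miss [-]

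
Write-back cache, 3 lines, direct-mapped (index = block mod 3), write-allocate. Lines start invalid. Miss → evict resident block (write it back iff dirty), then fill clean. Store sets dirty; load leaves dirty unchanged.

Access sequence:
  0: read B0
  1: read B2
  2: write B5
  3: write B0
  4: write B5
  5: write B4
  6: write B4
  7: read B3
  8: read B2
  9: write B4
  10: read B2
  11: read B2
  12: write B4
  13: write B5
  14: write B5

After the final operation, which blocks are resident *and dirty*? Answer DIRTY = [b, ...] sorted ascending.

DIRTY = [4, 5]

0: R B0 -> L0 miss  d=-]
1: R B2 -> L2 miss  d=-]
2: W B5 -> L2 miss  d=D]
3: W B0 -> L0 hit  d=D]
4: W B5 -> L2 hit  d=D]
5: W B4 -> L1 miss  d=D]
6: W B4 -> L1 hit  d=D]
7: R B3 -> L0 miss wb->B0  d=-]
8: R B2 -> L2 miss wb->B5  d=-]
9: W B4 -> L1 hit  d=D]
10: R B2 -> L2 hit  d=-]
11: R B2 -> L2 hit  d=-]
12: W B4 -> L1 hit  d=D]
13: W B5 -> L2 miss  d=D]
14: W B5 -> L2 hit  d=D]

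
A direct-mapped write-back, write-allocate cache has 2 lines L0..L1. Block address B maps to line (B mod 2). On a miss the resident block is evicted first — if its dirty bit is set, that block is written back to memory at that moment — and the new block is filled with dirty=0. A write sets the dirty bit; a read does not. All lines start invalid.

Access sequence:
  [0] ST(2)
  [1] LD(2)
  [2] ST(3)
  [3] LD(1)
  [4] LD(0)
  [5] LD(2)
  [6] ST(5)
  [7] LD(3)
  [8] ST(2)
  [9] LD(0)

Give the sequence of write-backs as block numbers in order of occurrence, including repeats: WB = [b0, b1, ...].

0: W B2 → L0 miss [D]
1: R B2 → L0 hit [D]
2: W B3 → L1 miss [D]
3: R B1 → L1 miss wb→B3 [-]
4: R B0 → L0 miss wb→B2 [-]
5: R B2 → L0 miss [-]
6: W B5 → L1 miss [D]
7: R B3 → L1 miss wb→B5 [-]
8: W B2 → L0 hit [D]
9: R B0 → L0 miss wb→B2 [-]

WB = [3, 2, 5, 2]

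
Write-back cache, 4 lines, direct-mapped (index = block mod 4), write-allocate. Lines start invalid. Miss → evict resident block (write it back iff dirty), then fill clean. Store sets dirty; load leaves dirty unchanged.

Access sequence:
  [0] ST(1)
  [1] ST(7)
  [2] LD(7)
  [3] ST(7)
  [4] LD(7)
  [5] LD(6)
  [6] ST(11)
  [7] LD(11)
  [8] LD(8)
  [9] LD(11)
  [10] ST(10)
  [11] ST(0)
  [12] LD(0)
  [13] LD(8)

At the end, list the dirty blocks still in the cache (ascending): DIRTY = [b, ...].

0: W B1 -> L1 miss  d=D]
1: W B7 -> L3 miss  d=D]
2: R B7 -> L3 hit  d=D]
3: W B7 -> L3 hit  d=D]
4: R B7 -> L3 hit  d=D]
5: R B6 -> L2 miss  d=-]
6: W B11 -> L3 miss wb->B7  d=D]
7: R B11 -> L3 hit  d=D]
8: R B8 -> L0 miss  d=-]
9: R B11 -> L3 hit  d=D]
10: W B10 -> L2 miss  d=D]
11: W B0 -> L0 miss  d=D]
12: R B0 -> L0 hit  d=D]
13: R B8 -> L0 miss wb->B0  d=-]

DIRTY = [1, 10, 11]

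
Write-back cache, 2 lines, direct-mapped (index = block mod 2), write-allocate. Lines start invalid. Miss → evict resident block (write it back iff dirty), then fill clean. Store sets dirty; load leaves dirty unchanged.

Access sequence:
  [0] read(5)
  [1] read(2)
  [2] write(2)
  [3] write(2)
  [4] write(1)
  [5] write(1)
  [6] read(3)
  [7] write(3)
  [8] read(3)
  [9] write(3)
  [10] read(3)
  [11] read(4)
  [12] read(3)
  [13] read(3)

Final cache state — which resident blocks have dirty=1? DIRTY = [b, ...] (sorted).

0: R B5 → L1 miss [-]
1: R B2 → L0 miss [-]
2: W B2 → L0 hit [D]
3: W B2 → L0 hit [D]
4: W B1 → L1 miss [D]
5: W B1 → L1 hit [D]
6: R B3 → L1 miss wb→B1 [-]
7: W B3 → L1 hit [D]
8: R B3 → L1 hit [D]
9: W B3 → L1 hit [D]
10: R B3 → L1 hit [D]
11: R B4 → L0 miss wb→B2 [-]
12: R B3 → L1 hit [D]
13: R B3 → L1 hit [D]

DIRTY = [3]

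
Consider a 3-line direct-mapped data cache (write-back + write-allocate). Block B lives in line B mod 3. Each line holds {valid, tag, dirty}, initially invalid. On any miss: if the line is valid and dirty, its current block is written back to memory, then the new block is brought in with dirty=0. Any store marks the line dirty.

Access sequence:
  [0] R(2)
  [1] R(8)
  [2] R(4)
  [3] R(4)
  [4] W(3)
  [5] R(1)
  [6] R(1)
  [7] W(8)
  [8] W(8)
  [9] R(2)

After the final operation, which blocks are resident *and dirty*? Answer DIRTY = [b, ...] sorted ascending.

0: R B2 → L2 miss [-]
1: R B8 → L2 miss [-]
2: R B4 → L1 miss [-]
3: R B4 → L1 hit [-]
4: W B3 → L0 miss [D]
5: R B1 → L1 miss [-]
6: R B1 → L1 hit [-]
7: W B8 → L2 hit [D]
8: W B8 → L2 hit [D]
9: R B2 → L2 miss wb→B8 [-]

DIRTY = [3]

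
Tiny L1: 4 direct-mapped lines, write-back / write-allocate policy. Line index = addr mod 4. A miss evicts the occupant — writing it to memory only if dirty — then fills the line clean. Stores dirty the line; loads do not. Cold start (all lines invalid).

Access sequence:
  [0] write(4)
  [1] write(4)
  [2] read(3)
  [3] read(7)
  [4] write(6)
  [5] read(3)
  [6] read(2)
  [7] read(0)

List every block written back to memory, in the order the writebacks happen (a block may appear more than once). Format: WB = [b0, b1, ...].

0: W B4 -> L0 miss  d=D]
1: W B4 -> L0 hit  d=D]
2: R B3 -> L3 miss  d=-]
3: R B7 -> L3 miss  d=-]
4: W B6 -> L2 miss  d=D]
5: R B3 -> L3 miss  d=-]
6: R B2 -> L2 miss wb->B6  d=-]
7: R B0 -> L0 miss wb->B4  d=-]

WB = [6, 4]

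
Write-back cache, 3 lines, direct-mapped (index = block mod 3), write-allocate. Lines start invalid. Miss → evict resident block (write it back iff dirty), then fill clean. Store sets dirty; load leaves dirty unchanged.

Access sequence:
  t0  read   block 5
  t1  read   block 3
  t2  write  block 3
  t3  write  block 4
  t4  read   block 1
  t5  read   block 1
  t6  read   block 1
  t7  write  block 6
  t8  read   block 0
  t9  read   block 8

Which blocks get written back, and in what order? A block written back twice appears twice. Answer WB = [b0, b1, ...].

0: R B5 → L2 miss [-]
1: R B3 → L0 miss [-]
2: W B3 → L0 hit [D]
3: W B4 → L1 miss [D]
4: R B1 → L1 miss wb→B4 [-]
5: R B1 → L1 hit [-]
6: R B1 → L1 hit [-]
7: W B6 → L0 miss wb→B3 [D]
8: R B0 → L0 miss wb→B6 [-]
9: R B8 → L2 miss [-]

WB = [4, 3, 6]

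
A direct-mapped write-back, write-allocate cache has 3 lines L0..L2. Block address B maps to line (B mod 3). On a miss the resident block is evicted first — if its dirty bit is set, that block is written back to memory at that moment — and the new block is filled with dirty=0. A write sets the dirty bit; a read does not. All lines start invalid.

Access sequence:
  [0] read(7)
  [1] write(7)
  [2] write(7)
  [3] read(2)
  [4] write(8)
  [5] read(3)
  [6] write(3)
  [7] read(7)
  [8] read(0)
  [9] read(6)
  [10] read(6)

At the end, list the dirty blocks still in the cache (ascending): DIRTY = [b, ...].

0: R B7 -> L1 miss  d=-]
1: W B7 -> L1 hit  d=D]
2: W B7 -> L1 hit  d=D]
3: R B2 -> L2 miss  d=-]
4: W B8 -> L2 miss  d=D]
5: R B3 -> L0 miss  d=-]
6: W B3 -> L0 hit  d=D]
7: R B7 -> L1 hit  d=D]
8: R B0 -> L0 miss wb->B3  d=-]
9: R B6 -> L0 miss  d=-]
10: R B6 -> L0 hit  d=-]

DIRTY = [7, 8]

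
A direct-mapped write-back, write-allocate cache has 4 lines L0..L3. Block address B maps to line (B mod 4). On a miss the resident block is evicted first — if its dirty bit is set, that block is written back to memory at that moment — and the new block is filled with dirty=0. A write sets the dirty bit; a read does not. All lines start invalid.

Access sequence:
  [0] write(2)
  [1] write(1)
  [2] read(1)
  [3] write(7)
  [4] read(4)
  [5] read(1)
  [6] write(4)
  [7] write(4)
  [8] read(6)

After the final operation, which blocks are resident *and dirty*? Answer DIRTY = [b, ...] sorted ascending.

  0 | W B2 → L2 miss [D]
  1 | W B1 → L1 miss [D]
  2 | R B1 → L1 hit [D]
  3 | W B7 → L3 miss [D]
  4 | R B4 → L0 miss [-]
  5 | R B1 → L1 hit [D]
  6 | W B4 → L0 hit [D]
  7 | W B4 → L0 hit [D]
  8 | R B6 → L2 miss wb→B2 [-]

DIRTY = [1, 4, 7]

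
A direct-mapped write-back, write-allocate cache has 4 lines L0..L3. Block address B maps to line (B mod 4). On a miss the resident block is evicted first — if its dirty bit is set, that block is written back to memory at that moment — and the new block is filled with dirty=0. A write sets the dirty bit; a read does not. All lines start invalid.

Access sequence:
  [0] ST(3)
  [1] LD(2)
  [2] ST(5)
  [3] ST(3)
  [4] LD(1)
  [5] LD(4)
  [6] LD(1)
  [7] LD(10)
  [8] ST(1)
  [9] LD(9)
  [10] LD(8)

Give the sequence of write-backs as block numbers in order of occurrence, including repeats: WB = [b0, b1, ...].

  0 | W B3 → L3 miss [D]
  1 | R B2 → L2 miss [-]
  2 | W B5 → L1 miss [D]
  3 | W B3 → L3 hit [D]
  4 | R B1 → L1 miss wb→B5 [-]
  5 | R B4 → L0 miss [-]
  6 | R B1 → L1 hit [-]
  7 | R B10 → L2 miss [-]
  8 | W B1 → L1 hit [D]
  9 | R B9 → L1 miss wb→B1 [-]
  10 | R B8 → L0 miss [-]

WB = [5, 1]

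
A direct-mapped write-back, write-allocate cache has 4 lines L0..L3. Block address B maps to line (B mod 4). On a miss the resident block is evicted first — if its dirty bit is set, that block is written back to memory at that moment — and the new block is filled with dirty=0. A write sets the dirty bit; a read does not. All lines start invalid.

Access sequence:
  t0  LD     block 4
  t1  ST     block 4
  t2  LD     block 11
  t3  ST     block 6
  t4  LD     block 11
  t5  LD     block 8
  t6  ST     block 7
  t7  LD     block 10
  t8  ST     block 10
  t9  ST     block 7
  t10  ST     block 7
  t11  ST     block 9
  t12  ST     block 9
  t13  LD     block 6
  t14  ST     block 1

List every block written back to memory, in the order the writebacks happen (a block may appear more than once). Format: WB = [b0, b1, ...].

0: R B4 → L0 miss [-]
1: W B4 → L0 hit [D]
2: R B11 → L3 miss [-]
3: W B6 → L2 miss [D]
4: R B11 → L3 hit [-]
5: R B8 → L0 miss wb→B4 [-]
6: W B7 → L3 miss [D]
7: R B10 → L2 miss wb→B6 [-]
8: W B10 → L2 hit [D]
9: W B7 → L3 hit [D]
10: W B7 → L3 hit [D]
11: W B9 → L1 miss [D]
12: W B9 → L1 hit [D]
13: R B6 → L2 miss wb→B10 [-]
14: W B1 → L1 miss wb→B9 [D]

WB = [4, 6, 10, 9]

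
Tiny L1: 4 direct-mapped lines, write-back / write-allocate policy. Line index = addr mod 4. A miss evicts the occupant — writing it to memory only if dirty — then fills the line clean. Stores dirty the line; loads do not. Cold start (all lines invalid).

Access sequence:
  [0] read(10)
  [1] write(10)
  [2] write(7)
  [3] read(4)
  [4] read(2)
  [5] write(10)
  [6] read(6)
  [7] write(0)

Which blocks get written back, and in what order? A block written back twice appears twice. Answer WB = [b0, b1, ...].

  0 | R B10 → L2 miss [-]
  1 | W B10 → L2 hit [D]
  2 | W B7 → L3 miss [D]
  3 | R B4 → L0 miss [-]
  4 | R B2 → L2 miss wb→B10 [-]
  5 | W B10 → L2 miss [D]
  6 | R B6 → L2 miss wb→B10 [-]
  7 | W B0 → L0 miss [D]

WB = [10, 10]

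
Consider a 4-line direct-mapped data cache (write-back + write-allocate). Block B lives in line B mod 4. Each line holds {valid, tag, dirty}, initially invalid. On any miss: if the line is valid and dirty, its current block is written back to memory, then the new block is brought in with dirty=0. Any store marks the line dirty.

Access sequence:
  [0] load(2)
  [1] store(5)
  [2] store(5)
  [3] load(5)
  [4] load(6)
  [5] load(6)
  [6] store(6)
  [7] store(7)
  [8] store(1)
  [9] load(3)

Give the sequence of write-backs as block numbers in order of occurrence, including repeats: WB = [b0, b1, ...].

WB = [5, 7]

  0 | R B2 → L2 miss [-]
  1 | W B5 → L1 miss [D]
  2 | W B5 → L1 hit [D]
  3 | R B5 → L1 hit [D]
  4 | R B6 → L2 miss [-]
  5 | R B6 → L2 hit [-]
  6 | W B6 → L2 hit [D]
  7 | W B7 → L3 miss [D]
  8 | W B1 → L1 miss wb→B5 [D]
  9 | R B3 → L3 miss wb→B7 [-]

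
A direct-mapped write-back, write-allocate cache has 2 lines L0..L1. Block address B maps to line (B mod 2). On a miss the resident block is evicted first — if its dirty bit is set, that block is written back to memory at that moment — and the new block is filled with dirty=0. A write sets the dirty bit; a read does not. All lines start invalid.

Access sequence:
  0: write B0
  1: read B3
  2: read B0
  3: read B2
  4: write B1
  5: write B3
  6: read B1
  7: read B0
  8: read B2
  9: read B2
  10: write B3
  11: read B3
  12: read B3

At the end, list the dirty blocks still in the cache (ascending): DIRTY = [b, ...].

DIRTY = [3]

0: W B0 -> L0 miss  d=D]
1: R B3 -> L1 miss  d=-]
2: R B0 -> L0 hit  d=D]
3: R B2 -> L0 miss wb->B0  d=-]
4: W B1 -> L1 miss  d=D]
5: W B3 -> L1 miss wb->B1  d=D]
6: R B1 -> L1 miss wb->B3  d=-]
7: R B0 -> L0 miss  d=-]
8: R B2 -> L0 miss  d=-]
9: R B2 -> L0 hit  d=-]
10: W B3 -> L1 miss  d=D]
11: R B3 -> L1 hit  d=D]
12: R B3 -> L1 hit  d=D]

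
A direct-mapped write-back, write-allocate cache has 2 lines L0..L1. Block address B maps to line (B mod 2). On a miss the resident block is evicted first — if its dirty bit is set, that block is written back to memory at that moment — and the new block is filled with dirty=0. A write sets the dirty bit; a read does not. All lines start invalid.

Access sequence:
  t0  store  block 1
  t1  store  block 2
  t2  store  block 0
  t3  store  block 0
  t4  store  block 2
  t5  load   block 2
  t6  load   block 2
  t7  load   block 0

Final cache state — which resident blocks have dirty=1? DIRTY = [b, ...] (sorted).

DIRTY = [1]

  0 | W B1 → L1 miss [D]
  1 | W B2 → L0 miss [D]
  2 | W B0 → L0 miss wb→B2 [D]
  3 | W B0 → L0 hit [D]
  4 | W B2 → L0 miss wb→B0 [D]
  5 | R B2 → L0 hit [D]
  6 | R B2 → L0 hit [D]
  7 | R B0 → L0 miss wb→B2 [-]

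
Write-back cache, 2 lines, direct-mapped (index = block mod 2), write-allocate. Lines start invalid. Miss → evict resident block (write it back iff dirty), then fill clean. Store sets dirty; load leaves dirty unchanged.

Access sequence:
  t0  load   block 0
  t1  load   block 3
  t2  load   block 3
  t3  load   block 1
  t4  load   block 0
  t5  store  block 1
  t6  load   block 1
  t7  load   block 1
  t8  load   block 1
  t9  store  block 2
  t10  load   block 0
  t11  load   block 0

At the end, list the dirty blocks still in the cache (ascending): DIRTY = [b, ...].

DIRTY = [1]

0: R B0 -> L0 miss  d=-]
1: R B3 -> L1 miss  d=-]
2: R B3 -> L1 hit  d=-]
3: R B1 -> L1 miss  d=-]
4: R B0 -> L0 hit  d=-]
5: W B1 -> L1 hit  d=D]
6: R B1 -> L1 hit  d=D]
7: R B1 -> L1 hit  d=D]
8: R B1 -> L1 hit  d=D]
9: W B2 -> L0 miss  d=D]
10: R B0 -> L0 miss wb->B2  d=-]
11: R B0 -> L0 hit  d=-]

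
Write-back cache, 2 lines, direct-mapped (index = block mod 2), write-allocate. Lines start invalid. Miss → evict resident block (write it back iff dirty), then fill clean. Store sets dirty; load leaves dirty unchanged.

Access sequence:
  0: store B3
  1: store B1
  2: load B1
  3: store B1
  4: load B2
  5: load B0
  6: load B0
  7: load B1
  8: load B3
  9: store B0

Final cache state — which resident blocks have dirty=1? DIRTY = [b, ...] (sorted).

  0 | W B3 → L1 miss [D]
  1 | W B1 → L1 miss wb→B3 [D]
  2 | R B1 → L1 hit [D]
  3 | W B1 → L1 hit [D]
  4 | R B2 → L0 miss [-]
  5 | R B0 → L0 miss [-]
  6 | R B0 → L0 hit [-]
  7 | R B1 → L1 hit [D]
  8 | R B3 → L1 miss wb→B1 [-]
  9 | W B0 → L0 hit [D]

DIRTY = [0]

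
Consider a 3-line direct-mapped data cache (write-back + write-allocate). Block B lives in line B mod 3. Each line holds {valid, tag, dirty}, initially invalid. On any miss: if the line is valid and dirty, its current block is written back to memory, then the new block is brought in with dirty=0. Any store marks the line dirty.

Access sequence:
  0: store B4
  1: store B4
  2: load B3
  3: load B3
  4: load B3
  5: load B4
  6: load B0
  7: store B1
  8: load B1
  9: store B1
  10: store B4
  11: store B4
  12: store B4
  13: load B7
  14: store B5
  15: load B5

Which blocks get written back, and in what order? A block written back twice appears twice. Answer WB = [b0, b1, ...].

WB = [4, 1, 4]

  0 | W B4 → L1 miss [D]
  1 | W B4 → L1 hit [D]
  2 | R B3 → L0 miss [-]
  3 | R B3 → L0 hit [-]
  4 | R B3 → L0 hit [-]
  5 | R B4 → L1 hit [D]
  6 | R B0 → L0 miss [-]
  7 | W B1 → L1 miss wb→B4 [D]
  8 | R B1 → L1 hit [D]
  9 | W B1 → L1 hit [D]
  10 | W B4 → L1 miss wb→B1 [D]
  11 | W B4 → L1 hit [D]
  12 | W B4 → L1 hit [D]
  13 | R B7 → L1 miss wb→B4 [-]
  14 | W B5 → L2 miss [D]
  15 | R B5 → L2 hit [D]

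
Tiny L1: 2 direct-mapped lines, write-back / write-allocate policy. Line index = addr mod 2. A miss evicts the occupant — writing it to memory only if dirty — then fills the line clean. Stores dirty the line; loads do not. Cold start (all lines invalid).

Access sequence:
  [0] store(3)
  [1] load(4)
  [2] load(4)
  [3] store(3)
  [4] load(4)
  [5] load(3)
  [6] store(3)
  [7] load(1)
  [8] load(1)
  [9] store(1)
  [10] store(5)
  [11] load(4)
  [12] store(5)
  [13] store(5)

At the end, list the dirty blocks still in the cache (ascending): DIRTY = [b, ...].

DIRTY = [5]

0: W B3 → L1 miss [D]
1: R B4 → L0 miss [-]
2: R B4 → L0 hit [-]
3: W B3 → L1 hit [D]
4: R B4 → L0 hit [-]
5: R B3 → L1 hit [D]
6: W B3 → L1 hit [D]
7: R B1 → L1 miss wb→B3 [-]
8: R B1 → L1 hit [-]
9: W B1 → L1 hit [D]
10: W B5 → L1 miss wb→B1 [D]
11: R B4 → L0 hit [-]
12: W B5 → L1 hit [D]
13: W B5 → L1 hit [D]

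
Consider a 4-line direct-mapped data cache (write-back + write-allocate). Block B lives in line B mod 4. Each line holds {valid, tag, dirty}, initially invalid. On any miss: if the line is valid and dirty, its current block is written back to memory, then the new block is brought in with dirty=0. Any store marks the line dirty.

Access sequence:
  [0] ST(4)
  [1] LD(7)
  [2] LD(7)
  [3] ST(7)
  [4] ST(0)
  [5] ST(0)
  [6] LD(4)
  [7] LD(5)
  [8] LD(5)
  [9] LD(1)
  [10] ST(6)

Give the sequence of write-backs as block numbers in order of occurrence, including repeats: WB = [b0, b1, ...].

WB = [4, 0]

0: W B4 -> L0 miss  d=D]
1: R B7 -> L3 miss  d=-]
2: R B7 -> L3 hit  d=-]
3: W B7 -> L3 hit  d=D]
4: W B0 -> L0 miss wb->B4  d=D]
5: W B0 -> L0 hit  d=D]
6: R B4 -> L0 miss wb->B0  d=-]
7: R B5 -> L1 miss  d=-]
8: R B5 -> L1 hit  d=-]
9: R B1 -> L1 miss  d=-]
10: W B6 -> L2 miss  d=D]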